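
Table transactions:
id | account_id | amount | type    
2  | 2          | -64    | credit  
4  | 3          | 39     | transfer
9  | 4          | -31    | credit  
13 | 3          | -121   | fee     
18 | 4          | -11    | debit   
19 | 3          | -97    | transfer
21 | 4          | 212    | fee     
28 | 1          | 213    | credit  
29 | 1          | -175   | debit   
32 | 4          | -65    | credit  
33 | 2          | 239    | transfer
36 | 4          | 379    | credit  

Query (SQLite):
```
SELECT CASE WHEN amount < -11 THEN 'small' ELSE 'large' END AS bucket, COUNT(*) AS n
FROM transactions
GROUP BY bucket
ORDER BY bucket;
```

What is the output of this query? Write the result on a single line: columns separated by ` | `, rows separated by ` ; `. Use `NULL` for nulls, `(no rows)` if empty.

large | 6 ; small | 6

Bucket rows by amount < -11 → 'small' else 'large'; count each bucket.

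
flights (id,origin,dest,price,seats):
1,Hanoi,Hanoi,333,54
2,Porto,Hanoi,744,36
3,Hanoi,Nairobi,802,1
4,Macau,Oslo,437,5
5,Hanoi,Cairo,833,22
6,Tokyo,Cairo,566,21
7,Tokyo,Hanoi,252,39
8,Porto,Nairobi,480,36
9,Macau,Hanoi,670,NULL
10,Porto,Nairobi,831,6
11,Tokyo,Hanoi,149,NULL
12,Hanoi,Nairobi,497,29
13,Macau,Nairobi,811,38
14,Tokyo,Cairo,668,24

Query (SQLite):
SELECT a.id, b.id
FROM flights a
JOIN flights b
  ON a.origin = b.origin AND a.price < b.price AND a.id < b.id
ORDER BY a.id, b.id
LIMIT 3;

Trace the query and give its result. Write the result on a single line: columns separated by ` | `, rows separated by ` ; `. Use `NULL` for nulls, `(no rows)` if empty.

Pairs (a,b) with same origin, a.price < b.price, a.id < b.id.
origin groups: Hanoi:{1,3,5,12} Macau:{4,9,13} Porto:{2,8,10} Tokyo:{6,7,11,14}
Ordered by (a.id, b.id); first 3.

1 | 3 ; 1 | 5 ; 1 | 12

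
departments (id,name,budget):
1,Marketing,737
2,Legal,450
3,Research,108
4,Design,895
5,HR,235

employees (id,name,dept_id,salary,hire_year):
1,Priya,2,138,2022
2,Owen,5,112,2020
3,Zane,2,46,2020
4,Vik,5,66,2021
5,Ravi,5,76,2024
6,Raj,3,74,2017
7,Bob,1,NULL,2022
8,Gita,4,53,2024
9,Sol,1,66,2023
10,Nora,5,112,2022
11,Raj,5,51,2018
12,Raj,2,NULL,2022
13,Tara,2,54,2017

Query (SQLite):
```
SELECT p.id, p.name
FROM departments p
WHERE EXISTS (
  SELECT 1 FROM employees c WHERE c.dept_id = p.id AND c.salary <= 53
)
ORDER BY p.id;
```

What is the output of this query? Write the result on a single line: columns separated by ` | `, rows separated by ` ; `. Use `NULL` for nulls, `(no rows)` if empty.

2 | Legal ; 4 | Design ; 5 | HR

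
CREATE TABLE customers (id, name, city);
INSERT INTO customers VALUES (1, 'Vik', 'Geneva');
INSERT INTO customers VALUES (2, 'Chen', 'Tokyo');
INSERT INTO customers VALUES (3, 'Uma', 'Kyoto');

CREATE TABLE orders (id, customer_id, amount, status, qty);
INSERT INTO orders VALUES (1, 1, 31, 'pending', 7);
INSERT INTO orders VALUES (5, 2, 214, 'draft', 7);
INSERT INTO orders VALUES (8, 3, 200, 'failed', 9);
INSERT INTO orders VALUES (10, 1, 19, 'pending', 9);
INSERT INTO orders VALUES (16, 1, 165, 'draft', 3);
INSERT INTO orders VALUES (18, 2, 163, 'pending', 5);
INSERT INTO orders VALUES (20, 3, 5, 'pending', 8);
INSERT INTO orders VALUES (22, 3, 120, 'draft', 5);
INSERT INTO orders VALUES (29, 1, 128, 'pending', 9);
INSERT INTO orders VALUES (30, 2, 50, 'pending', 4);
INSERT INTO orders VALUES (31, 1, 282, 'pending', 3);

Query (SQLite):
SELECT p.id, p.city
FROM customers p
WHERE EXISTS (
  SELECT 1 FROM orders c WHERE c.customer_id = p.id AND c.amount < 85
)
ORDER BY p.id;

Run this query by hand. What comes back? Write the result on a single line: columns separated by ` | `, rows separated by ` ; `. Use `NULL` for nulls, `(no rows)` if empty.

1 | Geneva ; 2 | Tokyo ; 3 | Kyoto

For each customers row, check whether any orders with matching customer_id has amount < 85.
Keep rows where that is true.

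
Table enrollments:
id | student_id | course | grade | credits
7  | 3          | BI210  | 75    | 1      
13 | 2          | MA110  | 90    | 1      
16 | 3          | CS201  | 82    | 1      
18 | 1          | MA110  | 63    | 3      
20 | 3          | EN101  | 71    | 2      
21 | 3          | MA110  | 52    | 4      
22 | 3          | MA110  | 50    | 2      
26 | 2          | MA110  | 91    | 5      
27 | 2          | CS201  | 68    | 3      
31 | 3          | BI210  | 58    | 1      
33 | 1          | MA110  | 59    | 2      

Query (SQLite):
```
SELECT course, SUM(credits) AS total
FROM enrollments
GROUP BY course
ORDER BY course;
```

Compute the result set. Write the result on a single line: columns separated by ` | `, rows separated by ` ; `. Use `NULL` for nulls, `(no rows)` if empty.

BI210 | 2 ; CS201 | 4 ; EN101 | 2 ; MA110 | 17

Partition enrollments by course; compute SUM(credits) within each group.
  BI210: ids {7, 31} → SUM(credits)=2
  CS201: ids {16, 27} → SUM(credits)=4
  EN101: ids {20} → SUM(credits)=2
  MA110: ids {13, 18, 21, 22, 26, 33} → SUM(credits)=17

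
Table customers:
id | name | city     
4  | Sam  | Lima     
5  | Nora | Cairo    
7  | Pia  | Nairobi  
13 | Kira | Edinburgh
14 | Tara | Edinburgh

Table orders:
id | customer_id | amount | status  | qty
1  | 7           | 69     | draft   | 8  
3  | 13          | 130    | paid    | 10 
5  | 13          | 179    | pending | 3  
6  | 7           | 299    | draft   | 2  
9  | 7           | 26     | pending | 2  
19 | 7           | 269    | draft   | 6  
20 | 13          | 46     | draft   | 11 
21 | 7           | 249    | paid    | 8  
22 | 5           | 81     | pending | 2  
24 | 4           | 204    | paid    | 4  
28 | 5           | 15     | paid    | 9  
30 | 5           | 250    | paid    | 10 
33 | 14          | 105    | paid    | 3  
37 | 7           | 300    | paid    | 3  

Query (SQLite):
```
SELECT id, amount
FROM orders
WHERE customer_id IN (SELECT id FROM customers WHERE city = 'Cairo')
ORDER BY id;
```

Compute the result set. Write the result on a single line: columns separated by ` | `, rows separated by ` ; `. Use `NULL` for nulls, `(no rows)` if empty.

22 | 81 ; 28 | 15 ; 30 | 250

Inner query: customers.id where city = 'Cairo'.
Outer: keep orders rows whose customer_id is in that set.
Inner query → {5}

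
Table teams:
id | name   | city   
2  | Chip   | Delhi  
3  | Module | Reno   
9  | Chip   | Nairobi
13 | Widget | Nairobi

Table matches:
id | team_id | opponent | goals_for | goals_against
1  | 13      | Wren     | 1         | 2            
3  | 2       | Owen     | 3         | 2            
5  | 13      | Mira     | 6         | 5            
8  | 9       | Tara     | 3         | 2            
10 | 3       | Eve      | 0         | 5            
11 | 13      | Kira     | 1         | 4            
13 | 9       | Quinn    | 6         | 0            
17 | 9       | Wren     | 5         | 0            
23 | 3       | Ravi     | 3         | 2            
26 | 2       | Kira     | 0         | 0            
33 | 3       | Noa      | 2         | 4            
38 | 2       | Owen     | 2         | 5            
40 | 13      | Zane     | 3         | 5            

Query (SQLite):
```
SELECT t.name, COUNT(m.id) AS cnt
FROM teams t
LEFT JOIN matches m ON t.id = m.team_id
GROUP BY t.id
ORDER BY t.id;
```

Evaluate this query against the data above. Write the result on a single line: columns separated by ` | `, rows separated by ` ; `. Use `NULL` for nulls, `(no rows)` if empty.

Chip | 3 ; Module | 3 ; Chip | 3 ; Widget | 4

LEFT JOIN keeps every teams row; unmatched ones get NULL for matches columns.
Group by teams.id and compute COUNT(m.id). COUNT(col) of an all-NULL group is 0.
  2: ids {3, 26, 38} → COUNT(m.id)=3
  3: ids {10, 23, 33} → COUNT(m.id)=3
  9: ids {8, 13, 17} → COUNT(m.id)=3
  13: ids {1, 5, 11, 40} → COUNT(m.id)=4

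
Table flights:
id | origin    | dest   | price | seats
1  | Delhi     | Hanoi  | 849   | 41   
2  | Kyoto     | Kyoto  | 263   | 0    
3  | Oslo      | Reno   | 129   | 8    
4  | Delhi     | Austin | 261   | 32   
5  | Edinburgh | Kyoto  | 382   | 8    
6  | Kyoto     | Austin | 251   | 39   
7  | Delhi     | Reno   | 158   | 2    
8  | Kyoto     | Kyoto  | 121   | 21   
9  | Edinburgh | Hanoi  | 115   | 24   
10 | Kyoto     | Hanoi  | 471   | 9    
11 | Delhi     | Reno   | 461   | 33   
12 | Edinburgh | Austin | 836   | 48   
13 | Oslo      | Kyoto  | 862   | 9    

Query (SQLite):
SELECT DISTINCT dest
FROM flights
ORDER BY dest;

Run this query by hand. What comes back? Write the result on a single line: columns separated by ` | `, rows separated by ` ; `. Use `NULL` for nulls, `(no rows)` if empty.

Austin ; Hanoi ; Kyoto ; Reno

Collect distinct dest values from flights.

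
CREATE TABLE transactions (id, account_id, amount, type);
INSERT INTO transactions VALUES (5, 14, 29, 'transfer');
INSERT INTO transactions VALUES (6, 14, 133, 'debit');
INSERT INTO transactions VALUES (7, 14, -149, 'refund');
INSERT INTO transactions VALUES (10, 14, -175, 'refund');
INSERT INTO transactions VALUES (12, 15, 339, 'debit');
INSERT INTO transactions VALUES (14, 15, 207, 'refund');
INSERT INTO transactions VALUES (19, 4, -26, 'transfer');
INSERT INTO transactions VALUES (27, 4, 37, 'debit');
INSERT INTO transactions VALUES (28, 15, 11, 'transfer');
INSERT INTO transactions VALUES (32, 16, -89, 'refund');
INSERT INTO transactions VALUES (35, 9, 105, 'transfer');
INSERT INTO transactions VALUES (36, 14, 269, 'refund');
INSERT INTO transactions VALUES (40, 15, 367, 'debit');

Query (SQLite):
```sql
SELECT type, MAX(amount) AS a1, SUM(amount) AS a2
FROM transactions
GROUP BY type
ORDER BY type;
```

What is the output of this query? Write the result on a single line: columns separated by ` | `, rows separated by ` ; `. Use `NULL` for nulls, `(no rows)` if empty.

Group transactions by type.
Per group compute: MAX(amount), SUM(amount).
  debit: ids {6, 12, 27, 40} → MAX(amount)=367, SUM(amount)=876
  refund: ids {7, 10, 14, 32, 36} → MAX(amount)=269, SUM(amount)=63
  transfer: ids {5, 19, 28, 35} → MAX(amount)=105, SUM(amount)=119

debit | 367 | 876 ; refund | 269 | 63 ; transfer | 105 | 119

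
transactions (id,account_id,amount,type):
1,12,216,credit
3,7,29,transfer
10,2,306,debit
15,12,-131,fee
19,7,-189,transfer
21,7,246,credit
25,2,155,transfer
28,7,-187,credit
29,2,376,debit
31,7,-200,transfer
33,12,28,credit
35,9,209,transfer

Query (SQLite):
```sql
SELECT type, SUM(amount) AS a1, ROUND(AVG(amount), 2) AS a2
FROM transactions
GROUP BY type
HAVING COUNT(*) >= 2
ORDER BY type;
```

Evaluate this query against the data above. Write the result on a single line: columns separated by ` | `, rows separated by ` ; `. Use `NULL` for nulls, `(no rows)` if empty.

Group transactions by type.
Per group compute: SUM(amount), ROUND(AVG(amount), 2).
HAVING: drop groups with fewer than 2 rows.
  credit: ids {1, 21, 28, 33} → SUM(amount)=303, ROUND(AVG(amount), 2)=75.75
  debit: ids {10, 29} → SUM(amount)=682, ROUND(AVG(amount), 2)=341
  fee: ids {15} → SUM(amount)=-131, ROUND(AVG(amount), 2)=-131
  transfer: ids {3, 19, 25, 31, 35} → SUM(amount)=4, ROUND(AVG(amount), 2)=0.8

credit | 303 | 75.75 ; debit | 682 | 341 ; transfer | 4 | 0.8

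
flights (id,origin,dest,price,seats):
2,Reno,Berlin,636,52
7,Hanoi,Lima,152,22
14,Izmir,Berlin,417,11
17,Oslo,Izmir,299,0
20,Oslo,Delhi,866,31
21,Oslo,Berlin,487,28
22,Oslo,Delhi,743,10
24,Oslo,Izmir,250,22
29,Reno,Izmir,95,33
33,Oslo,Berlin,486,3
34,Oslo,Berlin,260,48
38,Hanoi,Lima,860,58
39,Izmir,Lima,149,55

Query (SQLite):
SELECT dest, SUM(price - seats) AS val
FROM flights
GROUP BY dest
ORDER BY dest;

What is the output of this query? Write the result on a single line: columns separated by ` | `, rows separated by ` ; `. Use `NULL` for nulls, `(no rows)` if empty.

For each row compute price - seats.
Group by dest; take SUM of the expression per group.
  Berlin: ids {2, 14, 21, 33, 34} → SUM(price - seats)=2144
  Delhi: ids {20, 22} → SUM(price - seats)=1568
  Izmir: ids {17, 24, 29} → SUM(price - seats)=589
  Lima: ids {7, 38, 39} → SUM(price - seats)=1026

Berlin | 2144 ; Delhi | 1568 ; Izmir | 589 ; Lima | 1026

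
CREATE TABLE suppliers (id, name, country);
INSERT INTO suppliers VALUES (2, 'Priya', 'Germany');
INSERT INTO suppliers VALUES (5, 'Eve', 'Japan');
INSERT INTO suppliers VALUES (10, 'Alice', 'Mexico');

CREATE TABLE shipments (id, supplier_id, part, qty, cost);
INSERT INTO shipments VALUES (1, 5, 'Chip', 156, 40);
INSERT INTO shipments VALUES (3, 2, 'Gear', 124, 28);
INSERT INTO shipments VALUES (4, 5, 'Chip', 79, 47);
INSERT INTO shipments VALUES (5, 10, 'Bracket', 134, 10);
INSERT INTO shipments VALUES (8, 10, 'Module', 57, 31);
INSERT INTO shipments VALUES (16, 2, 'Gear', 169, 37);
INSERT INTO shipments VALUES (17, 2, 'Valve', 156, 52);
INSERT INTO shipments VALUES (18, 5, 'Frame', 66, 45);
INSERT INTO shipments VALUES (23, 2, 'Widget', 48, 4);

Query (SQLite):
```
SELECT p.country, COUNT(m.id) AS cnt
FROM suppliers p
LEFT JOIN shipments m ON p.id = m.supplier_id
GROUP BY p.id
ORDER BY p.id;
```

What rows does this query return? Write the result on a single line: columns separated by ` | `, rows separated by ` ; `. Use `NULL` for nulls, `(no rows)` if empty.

Germany | 4 ; Japan | 3 ; Mexico | 2

LEFT JOIN keeps every suppliers row; unmatched ones get NULL for shipments columns.
Group by suppliers.id and compute COUNT(m.id). COUNT(col) of an all-NULL group is 0.
  2: ids {3, 16, 17, 23} → COUNT(m.id)=4
  5: ids {1, 4, 18} → COUNT(m.id)=3
  10: ids {5, 8} → COUNT(m.id)=2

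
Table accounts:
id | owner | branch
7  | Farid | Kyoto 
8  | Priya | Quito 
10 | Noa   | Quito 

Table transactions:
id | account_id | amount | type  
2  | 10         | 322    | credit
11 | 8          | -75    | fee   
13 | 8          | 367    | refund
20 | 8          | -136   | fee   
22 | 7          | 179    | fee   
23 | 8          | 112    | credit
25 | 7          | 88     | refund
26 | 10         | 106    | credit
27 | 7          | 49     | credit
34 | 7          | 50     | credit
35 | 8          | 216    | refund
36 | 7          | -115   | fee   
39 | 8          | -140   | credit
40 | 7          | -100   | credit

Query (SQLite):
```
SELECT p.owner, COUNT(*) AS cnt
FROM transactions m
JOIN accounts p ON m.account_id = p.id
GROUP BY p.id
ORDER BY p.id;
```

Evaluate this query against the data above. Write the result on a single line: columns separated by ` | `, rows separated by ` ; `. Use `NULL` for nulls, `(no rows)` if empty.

Farid | 6 ; Priya | 6 ; Noa | 2

Join each transactions row to its accounts via account_id.
Group joined rows by accounts.id; compute COUNT(*) per group.
  7: ids {22, 25, 27, 34, 36, 40} → COUNT(*)=6
  8: ids {11, 13, 20, 23, 35, 39} → COUNT(*)=6
  10: ids {2, 26} → COUNT(*)=2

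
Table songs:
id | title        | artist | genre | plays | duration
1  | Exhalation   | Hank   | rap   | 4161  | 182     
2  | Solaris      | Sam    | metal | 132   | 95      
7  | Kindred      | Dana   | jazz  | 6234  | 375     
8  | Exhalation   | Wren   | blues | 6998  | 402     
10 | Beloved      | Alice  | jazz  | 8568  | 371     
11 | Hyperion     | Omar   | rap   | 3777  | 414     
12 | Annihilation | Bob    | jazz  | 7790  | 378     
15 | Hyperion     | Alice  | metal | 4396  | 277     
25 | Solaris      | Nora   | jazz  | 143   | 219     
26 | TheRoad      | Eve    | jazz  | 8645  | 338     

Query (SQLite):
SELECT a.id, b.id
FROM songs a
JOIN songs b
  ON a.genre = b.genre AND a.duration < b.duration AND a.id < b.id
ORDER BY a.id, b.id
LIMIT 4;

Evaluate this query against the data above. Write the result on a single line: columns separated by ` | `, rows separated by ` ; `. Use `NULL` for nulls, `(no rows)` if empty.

1 | 11 ; 2 | 15 ; 7 | 12 ; 10 | 12

Pairs (a,b) with same genre, a.duration < b.duration, a.id < b.id.
genre groups: blues:{8} jazz:{7,10,12,25,26} metal:{2,15} rap:{1,11}
Ordered by (a.id, b.id); first 4.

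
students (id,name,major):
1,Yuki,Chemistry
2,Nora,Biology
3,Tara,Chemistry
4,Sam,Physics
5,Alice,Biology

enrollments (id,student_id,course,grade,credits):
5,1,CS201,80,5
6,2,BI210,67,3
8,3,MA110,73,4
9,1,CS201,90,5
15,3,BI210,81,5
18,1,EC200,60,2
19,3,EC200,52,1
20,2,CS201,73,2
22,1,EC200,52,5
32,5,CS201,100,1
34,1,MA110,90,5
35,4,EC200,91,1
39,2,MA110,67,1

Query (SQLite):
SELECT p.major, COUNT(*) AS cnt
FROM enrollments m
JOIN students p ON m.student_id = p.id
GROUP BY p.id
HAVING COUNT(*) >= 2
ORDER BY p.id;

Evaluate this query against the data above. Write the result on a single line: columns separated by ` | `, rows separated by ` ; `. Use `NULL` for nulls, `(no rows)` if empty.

Chemistry | 5 ; Biology | 3 ; Chemistry | 3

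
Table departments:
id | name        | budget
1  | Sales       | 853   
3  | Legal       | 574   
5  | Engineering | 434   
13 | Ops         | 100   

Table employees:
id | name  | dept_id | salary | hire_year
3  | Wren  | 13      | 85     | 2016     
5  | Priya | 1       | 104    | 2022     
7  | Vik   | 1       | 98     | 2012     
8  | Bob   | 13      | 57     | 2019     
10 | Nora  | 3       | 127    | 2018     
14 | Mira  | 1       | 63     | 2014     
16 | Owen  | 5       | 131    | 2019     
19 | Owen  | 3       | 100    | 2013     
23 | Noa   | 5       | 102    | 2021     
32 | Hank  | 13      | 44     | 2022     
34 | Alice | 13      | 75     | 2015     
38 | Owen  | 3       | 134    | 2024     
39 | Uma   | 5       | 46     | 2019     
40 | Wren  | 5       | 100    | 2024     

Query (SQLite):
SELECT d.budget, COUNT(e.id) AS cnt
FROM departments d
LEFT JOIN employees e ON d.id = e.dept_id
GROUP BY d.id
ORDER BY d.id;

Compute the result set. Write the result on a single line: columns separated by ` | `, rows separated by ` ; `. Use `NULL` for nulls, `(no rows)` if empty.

LEFT JOIN keeps every departments row; unmatched ones get NULL for employees columns.
Group by departments.id and compute COUNT(e.id). COUNT(col) of an all-NULL group is 0.
  1: ids {5, 7, 14} → COUNT(e.id)=3
  3: ids {10, 19, 38} → COUNT(e.id)=3
  5: ids {16, 23, 39, 40} → COUNT(e.id)=4
  13: ids {3, 8, 32, 34} → COUNT(e.id)=4

853 | 3 ; 574 | 3 ; 434 | 4 ; 100 | 4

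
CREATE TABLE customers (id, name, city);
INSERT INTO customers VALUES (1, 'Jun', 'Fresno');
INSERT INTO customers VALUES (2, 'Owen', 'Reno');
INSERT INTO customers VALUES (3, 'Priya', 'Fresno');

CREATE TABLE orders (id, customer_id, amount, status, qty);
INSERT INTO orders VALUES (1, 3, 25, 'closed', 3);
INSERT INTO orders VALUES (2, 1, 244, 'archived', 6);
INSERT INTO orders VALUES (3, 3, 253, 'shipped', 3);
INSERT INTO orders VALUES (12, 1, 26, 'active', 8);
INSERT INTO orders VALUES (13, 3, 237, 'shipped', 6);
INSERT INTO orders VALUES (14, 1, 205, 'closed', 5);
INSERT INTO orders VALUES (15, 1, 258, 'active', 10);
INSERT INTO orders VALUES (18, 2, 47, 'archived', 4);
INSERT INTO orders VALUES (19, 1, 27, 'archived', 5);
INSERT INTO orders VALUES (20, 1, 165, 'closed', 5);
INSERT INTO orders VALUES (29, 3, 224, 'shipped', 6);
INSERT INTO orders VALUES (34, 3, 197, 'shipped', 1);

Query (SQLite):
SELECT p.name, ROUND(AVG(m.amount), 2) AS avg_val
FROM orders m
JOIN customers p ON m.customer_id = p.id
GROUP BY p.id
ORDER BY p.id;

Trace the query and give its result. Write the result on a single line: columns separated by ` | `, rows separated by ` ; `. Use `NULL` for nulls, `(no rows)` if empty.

Join each orders row to its customers via customer_id.
Group joined rows by customers.id; compute ROUND(AVG(m.amount), 2) per group.
  1: ids {2, 12, 14, 15, 19, 20} → ROUND(AVG(m.amount), 2)=154.17
  2: ids {18} → ROUND(AVG(m.amount), 2)=47
  3: ids {1, 3, 13, 29, 34} → ROUND(AVG(m.amount), 2)=187.2

Jun | 154.17 ; Owen | 47 ; Priya | 187.2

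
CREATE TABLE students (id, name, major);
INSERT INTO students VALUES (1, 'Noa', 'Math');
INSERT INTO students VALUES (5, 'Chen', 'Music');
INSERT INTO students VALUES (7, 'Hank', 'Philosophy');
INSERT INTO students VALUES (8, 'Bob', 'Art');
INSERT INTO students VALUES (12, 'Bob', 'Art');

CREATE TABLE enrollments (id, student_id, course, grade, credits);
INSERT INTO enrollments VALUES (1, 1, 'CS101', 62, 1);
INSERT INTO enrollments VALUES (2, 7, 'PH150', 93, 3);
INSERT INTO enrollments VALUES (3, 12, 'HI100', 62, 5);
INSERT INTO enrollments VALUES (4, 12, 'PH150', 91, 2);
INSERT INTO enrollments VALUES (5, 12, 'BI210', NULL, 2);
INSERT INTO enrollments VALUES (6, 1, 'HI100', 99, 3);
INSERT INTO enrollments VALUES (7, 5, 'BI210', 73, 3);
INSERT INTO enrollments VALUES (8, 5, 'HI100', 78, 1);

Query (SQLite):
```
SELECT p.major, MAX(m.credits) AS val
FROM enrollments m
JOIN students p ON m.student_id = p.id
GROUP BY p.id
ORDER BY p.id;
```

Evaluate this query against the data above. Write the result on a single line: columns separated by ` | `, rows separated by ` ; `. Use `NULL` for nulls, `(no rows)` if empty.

Math | 3 ; Music | 3 ; Philosophy | 3 ; Art | 5

Join each enrollments row to its students via student_id.
Group joined rows by students.id; compute MAX(m.credits) per group.
  1: ids {1, 6} → MAX(m.credits)=3
  5: ids {7, 8} → MAX(m.credits)=3
  7: ids {2} → MAX(m.credits)=3
  12: ids {3, 4, 5} → MAX(m.credits)=5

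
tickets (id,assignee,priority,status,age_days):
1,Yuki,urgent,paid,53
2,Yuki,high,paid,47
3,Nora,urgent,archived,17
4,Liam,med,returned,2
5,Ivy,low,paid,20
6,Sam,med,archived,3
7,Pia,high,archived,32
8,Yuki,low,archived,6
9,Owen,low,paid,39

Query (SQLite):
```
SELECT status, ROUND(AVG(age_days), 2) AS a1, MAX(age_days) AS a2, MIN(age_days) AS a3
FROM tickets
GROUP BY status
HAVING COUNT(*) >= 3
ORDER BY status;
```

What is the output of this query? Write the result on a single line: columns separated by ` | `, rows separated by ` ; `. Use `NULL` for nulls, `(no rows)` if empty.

Group tickets by status.
Per group compute: ROUND(AVG(age_days), 2), MAX(age_days), MIN(age_days).
HAVING: drop groups with fewer than 3 rows.
  archived: ids {3, 6, 7, 8} → ROUND(AVG(age_days), 2)=14.5, MAX(age_days)=32, MIN(age_days)=3
  paid: ids {1, 2, 5, 9} → ROUND(AVG(age_days), 2)=39.75, MAX(age_days)=53, MIN(age_days)=20
  returned: ids {4} → ROUND(AVG(age_days), 2)=2, MAX(age_days)=2, MIN(age_days)=2

archived | 14.5 | 32 | 3 ; paid | 39.75 | 53 | 20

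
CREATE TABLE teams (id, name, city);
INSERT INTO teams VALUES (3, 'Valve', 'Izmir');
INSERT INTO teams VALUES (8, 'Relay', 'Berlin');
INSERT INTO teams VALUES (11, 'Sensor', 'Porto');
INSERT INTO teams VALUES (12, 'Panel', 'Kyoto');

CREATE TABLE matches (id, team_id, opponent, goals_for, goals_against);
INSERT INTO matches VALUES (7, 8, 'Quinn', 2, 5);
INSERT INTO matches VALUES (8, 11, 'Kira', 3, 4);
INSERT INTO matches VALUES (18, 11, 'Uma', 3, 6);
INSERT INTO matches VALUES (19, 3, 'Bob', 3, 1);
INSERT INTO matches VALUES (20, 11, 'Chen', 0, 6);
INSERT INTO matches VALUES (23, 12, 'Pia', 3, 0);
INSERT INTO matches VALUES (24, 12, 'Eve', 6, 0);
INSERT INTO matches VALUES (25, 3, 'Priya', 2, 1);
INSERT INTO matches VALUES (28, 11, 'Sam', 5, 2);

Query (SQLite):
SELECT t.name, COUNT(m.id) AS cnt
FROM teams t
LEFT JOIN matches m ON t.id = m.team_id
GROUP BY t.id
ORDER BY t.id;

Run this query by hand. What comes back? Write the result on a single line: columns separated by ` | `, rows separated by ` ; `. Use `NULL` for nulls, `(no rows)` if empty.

LEFT JOIN keeps every teams row; unmatched ones get NULL for matches columns.
Group by teams.id and compute COUNT(m.id). COUNT(col) of an all-NULL group is 0.
  3: ids {19, 25} → COUNT(m.id)=2
  8: ids {7} → COUNT(m.id)=1
  11: ids {8, 18, 20, 28} → COUNT(m.id)=4
  12: ids {23, 24} → COUNT(m.id)=2

Valve | 2 ; Relay | 1 ; Sensor | 4 ; Panel | 2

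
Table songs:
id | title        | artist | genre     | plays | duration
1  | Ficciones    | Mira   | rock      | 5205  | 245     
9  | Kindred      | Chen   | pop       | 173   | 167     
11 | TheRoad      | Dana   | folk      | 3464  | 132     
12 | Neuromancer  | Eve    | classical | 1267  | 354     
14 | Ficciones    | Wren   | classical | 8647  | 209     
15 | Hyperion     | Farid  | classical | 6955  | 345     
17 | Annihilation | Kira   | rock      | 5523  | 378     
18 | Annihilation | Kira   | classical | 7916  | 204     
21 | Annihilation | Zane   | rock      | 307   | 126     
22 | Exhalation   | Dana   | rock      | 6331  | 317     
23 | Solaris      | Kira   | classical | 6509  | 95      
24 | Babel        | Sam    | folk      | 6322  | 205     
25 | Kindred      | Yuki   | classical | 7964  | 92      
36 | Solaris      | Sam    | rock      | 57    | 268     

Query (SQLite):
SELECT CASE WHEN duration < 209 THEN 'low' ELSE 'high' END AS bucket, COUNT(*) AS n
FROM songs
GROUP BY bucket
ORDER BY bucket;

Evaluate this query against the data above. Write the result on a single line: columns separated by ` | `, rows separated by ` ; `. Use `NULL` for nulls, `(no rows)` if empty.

high | 7 ; low | 7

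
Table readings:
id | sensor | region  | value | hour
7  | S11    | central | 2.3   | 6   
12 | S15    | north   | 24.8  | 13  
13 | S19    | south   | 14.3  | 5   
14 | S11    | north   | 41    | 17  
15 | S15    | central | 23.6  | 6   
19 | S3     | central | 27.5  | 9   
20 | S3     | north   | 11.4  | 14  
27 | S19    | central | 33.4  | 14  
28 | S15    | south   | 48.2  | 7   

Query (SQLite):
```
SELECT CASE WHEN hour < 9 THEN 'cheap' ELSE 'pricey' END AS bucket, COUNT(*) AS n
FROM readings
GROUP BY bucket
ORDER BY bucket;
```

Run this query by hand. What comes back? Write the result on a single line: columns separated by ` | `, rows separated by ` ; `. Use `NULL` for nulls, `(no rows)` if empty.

cheap | 4 ; pricey | 5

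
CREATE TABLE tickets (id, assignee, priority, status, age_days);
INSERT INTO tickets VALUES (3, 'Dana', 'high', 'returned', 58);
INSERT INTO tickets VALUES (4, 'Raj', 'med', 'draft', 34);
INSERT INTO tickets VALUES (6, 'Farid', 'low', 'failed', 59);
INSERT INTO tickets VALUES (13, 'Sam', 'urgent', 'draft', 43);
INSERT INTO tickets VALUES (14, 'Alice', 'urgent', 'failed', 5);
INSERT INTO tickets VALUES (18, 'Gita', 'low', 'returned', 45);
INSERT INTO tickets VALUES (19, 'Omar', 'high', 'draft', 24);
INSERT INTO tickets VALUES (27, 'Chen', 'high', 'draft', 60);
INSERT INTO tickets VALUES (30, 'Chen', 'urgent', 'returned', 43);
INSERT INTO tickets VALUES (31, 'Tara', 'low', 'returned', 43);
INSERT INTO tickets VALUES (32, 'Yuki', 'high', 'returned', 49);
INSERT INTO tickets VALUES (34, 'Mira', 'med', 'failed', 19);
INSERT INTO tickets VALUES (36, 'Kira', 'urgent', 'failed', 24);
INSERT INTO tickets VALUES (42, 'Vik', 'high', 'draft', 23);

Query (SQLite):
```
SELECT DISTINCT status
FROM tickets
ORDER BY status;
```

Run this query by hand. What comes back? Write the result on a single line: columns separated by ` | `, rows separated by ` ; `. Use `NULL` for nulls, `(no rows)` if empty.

draft ; failed ; returned

Collect distinct status values from tickets.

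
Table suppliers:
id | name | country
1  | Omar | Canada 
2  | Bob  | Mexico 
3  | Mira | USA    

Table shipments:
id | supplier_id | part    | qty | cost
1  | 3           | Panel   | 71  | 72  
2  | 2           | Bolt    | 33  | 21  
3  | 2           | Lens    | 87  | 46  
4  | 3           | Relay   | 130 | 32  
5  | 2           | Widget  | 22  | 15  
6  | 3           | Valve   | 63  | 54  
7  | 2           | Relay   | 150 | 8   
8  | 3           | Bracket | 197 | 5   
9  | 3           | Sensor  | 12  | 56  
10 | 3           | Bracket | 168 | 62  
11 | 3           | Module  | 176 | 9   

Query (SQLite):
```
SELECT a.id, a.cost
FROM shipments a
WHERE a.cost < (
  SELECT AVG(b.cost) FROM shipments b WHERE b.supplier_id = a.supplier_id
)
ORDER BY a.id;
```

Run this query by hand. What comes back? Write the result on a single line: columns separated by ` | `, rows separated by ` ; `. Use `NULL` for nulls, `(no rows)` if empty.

For each shipments row a, compute AVG(cost) over rows sharing a.supplier_id.
Keep row a if a.cost < that per-group AVG.
  supplier_id=2: AVG(cost) = 22.5
  supplier_id=3: AVG(cost) = 41.428571

2 | 21 ; 4 | 32 ; 5 | 15 ; 7 | 8 ; 8 | 5 ; 11 | 9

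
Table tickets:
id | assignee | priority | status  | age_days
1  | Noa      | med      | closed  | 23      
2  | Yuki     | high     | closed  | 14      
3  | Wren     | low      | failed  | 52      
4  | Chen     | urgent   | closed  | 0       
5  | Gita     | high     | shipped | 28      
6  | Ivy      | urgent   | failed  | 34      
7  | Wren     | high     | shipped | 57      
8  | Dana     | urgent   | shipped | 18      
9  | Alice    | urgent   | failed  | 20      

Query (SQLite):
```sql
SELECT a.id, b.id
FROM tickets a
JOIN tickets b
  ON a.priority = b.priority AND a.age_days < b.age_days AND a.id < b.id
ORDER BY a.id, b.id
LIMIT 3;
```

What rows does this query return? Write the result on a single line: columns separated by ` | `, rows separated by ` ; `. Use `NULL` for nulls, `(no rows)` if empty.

2 | 5 ; 2 | 7 ; 4 | 6

Pairs (a,b) with same priority, a.age_days < b.age_days, a.id < b.id.
priority groups: high:{2,5,7} low:{3} med:{1} urgent:{4,6,8,9}
Ordered by (a.id, b.id); first 3.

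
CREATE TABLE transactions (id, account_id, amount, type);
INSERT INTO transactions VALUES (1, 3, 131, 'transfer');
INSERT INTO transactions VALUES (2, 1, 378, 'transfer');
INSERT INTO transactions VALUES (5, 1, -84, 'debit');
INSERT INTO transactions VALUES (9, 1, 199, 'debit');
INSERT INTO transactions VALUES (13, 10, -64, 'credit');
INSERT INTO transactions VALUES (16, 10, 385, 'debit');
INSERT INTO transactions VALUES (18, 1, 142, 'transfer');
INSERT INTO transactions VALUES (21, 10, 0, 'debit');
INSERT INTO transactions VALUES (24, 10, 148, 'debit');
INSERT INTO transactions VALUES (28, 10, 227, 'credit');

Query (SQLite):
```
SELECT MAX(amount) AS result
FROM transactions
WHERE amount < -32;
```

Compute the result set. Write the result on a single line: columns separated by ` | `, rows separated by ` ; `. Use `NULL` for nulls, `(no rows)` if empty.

Rows where amount < -32 → amount values: [-84, -64].
MAX of non-NULL values = -64.

-64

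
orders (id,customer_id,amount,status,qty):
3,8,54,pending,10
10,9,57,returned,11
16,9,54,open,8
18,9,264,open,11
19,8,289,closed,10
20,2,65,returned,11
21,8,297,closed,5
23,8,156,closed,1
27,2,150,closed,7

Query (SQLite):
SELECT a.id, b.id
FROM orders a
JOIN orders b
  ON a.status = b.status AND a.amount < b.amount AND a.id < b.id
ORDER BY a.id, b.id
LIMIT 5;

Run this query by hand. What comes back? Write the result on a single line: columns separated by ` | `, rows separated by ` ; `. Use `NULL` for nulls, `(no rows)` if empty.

10 | 20 ; 16 | 18 ; 19 | 21

Pairs (a,b) with same status, a.amount < b.amount, a.id < b.id.
status groups: closed:{19,21,23,27} open:{16,18} pending:{3} returned:{10,20}
Ordered by (a.id, b.id); first 5.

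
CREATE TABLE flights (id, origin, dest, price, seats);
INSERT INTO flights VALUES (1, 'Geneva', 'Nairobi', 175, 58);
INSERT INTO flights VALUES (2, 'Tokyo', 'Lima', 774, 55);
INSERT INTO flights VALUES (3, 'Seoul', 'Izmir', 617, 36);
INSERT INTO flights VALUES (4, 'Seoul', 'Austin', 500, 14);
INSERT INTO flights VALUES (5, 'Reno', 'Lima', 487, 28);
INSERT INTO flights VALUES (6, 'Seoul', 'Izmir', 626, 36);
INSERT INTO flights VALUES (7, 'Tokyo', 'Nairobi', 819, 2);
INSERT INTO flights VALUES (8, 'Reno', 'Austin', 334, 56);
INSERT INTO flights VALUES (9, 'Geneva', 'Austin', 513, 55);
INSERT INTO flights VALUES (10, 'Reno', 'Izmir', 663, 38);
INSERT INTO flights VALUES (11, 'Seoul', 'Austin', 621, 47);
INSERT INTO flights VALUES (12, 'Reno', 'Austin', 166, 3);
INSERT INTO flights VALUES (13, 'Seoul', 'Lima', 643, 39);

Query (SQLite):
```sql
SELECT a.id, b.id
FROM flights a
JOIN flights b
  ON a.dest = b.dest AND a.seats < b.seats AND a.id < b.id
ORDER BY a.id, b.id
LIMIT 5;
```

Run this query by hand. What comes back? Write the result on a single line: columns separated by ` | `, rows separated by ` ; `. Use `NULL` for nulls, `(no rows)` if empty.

Pairs (a,b) with same dest, a.seats < b.seats, a.id < b.id.
dest groups: Austin:{4,8,9,11,12} Izmir:{3,6,10} Lima:{2,5,13} Nairobi:{1,7}
Ordered by (a.id, b.id); first 5.

3 | 10 ; 4 | 8 ; 4 | 9 ; 4 | 11 ; 5 | 13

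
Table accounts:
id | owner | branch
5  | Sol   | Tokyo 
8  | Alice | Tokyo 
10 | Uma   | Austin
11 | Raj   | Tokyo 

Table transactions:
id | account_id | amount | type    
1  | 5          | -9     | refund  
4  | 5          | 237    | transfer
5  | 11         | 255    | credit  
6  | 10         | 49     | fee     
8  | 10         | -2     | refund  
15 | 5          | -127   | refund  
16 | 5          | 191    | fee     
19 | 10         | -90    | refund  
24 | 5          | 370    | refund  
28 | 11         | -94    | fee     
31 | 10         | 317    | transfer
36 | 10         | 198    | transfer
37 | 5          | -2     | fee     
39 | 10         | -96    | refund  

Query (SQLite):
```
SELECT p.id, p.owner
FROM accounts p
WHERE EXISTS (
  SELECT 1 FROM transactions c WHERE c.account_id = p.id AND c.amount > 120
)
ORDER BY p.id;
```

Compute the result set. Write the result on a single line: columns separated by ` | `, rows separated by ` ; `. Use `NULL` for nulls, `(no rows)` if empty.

5 | Sol ; 10 | Uma ; 11 | Raj

For each accounts row, check whether any transactions with matching account_id has amount > 120.
Keep rows where that is true.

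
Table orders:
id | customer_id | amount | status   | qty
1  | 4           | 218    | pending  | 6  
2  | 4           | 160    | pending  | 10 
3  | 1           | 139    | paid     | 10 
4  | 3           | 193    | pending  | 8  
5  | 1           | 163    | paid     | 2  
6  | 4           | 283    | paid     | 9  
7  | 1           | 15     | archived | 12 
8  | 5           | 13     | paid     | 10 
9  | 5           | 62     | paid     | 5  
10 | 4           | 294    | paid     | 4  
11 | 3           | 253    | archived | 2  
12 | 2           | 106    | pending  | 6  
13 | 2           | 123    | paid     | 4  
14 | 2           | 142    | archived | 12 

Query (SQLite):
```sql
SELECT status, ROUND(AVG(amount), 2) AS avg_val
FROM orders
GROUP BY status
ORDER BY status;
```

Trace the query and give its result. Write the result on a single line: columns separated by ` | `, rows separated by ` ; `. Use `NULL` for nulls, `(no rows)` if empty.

Partition orders by status; compute ROUND(AVG(amount), 2) within each group.
  archived: ids {7, 11, 14} → ROUND(AVG(amount), 2)=136.67
  paid: ids {3, 5, 6, 8, 9, 10, 13} → ROUND(AVG(amount), 2)=153.86
  pending: ids {1, 2, 4, 12} → ROUND(AVG(amount), 2)=169.25

archived | 136.67 ; paid | 153.86 ; pending | 169.25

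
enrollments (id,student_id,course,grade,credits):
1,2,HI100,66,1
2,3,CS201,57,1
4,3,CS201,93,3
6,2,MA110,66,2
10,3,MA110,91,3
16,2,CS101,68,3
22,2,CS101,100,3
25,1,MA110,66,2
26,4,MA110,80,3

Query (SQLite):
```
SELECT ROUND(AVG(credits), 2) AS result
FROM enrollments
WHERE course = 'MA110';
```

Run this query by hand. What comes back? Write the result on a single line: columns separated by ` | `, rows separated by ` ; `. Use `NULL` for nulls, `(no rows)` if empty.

2.5

Rows where course='MA110' → credits values: [2, 3, 2, 3].
AVG = 10 / 4 (rounded to 2 dp).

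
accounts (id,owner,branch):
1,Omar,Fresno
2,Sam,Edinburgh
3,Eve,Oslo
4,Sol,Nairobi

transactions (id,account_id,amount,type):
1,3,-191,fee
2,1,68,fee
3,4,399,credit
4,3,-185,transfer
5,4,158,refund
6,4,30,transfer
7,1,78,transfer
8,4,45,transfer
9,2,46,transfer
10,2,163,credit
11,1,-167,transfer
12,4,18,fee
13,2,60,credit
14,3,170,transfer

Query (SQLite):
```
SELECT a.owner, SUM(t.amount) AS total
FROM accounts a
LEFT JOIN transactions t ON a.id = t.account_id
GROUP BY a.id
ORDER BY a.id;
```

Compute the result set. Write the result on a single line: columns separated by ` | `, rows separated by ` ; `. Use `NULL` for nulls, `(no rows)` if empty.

Omar | -21 ; Sam | 269 ; Eve | -206 ; Sol | 650

LEFT JOIN keeps every accounts row; unmatched ones get NULL for transactions columns.
Group by accounts.id and compute SUM(t.amount). SUM over an all-NULL group is NULL.
  1: ids {2, 7, 11} → SUM(t.amount)=-21
  2: ids {9, 10, 13} → SUM(t.amount)=269
  3: ids {1, 4, 14} → SUM(t.amount)=-206
  4: ids {3, 5, 6, 8, 12} → SUM(t.amount)=650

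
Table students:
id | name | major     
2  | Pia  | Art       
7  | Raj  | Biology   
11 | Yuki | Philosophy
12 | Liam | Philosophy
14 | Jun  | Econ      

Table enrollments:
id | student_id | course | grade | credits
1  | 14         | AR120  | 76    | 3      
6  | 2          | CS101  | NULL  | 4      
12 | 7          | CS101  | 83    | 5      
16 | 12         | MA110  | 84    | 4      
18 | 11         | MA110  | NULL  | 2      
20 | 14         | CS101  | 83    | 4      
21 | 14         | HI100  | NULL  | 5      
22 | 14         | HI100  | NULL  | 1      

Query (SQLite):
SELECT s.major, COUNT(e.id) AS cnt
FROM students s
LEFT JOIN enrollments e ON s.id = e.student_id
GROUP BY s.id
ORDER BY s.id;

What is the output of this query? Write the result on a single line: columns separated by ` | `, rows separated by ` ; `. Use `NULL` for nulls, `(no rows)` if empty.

Art | 1 ; Biology | 1 ; Philosophy | 1 ; Philosophy | 1 ; Econ | 4

LEFT JOIN keeps every students row; unmatched ones get NULL for enrollments columns.
Group by students.id and compute COUNT(e.id). COUNT(col) of an all-NULL group is 0.
  2: ids {6} → COUNT(e.id)=1
  7: ids {12} → COUNT(e.id)=1
  11: ids {18} → COUNT(e.id)=1
  12: ids {16} → COUNT(e.id)=1
  14: ids {1, 20, 21, 22} → COUNT(e.id)=4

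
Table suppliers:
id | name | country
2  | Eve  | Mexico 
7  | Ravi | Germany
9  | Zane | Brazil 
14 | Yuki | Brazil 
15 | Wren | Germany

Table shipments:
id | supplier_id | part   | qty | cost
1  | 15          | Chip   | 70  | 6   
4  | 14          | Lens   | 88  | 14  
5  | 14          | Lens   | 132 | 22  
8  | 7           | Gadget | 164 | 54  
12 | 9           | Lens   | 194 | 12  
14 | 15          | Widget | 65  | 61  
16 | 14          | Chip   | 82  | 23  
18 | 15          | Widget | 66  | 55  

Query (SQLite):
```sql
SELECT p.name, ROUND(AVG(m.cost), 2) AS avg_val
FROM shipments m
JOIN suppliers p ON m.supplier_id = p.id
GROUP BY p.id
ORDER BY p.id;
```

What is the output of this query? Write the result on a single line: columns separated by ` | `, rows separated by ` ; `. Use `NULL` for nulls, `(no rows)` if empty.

Ravi | 54 ; Zane | 12 ; Yuki | 19.67 ; Wren | 40.67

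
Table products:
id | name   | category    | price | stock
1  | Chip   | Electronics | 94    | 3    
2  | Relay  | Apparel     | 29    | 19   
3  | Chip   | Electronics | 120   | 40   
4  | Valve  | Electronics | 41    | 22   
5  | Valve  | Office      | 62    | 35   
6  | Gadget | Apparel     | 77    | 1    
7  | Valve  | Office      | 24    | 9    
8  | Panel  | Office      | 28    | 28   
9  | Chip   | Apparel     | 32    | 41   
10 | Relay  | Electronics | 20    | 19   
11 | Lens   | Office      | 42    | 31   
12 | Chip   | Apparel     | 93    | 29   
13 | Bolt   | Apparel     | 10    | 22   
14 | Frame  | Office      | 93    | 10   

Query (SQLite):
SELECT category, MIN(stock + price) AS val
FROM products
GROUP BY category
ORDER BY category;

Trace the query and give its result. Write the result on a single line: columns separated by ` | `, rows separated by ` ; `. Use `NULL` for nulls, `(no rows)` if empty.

Apparel | 32 ; Electronics | 39 ; Office | 33

For each row compute stock + price.
Group by category; take MIN of the expression per group.
  Apparel: ids {2, 6, 9, 12, 13} → MIN(stock + price)=32
  Electronics: ids {1, 3, 4, 10} → MIN(stock + price)=39
  Office: ids {5, 7, 8, 11, 14} → MIN(stock + price)=33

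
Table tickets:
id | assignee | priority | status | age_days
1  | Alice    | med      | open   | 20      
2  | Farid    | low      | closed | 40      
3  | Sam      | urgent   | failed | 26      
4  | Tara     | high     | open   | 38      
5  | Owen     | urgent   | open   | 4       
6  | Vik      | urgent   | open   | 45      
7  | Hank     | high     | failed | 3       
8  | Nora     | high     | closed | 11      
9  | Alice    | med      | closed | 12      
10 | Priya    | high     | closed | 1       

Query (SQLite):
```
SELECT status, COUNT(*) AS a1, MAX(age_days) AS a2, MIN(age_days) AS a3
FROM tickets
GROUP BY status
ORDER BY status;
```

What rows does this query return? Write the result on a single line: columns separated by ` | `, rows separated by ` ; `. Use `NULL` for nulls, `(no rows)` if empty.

closed | 4 | 40 | 1 ; failed | 2 | 26 | 3 ; open | 4 | 45 | 4

Group tickets by status.
Per group compute: COUNT(*), MAX(age_days), MIN(age_days).
  closed: ids {2, 8, 9, 10} → COUNT(*)=4, MAX(age_days)=40, MIN(age_days)=1
  failed: ids {3, 7} → COUNT(*)=2, MAX(age_days)=26, MIN(age_days)=3
  open: ids {1, 4, 5, 6} → COUNT(*)=4, MAX(age_days)=45, MIN(age_days)=4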